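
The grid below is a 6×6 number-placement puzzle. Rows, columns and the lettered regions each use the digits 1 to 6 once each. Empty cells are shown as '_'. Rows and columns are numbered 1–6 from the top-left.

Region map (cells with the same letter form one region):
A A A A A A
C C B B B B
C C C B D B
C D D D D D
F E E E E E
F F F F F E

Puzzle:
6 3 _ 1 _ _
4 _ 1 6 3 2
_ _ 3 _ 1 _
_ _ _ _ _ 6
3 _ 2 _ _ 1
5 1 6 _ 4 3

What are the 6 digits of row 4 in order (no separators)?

124356

r2c2 = 5: row 2 has {1,2,3,4,6}; col 2 has {1,3}; region has {3,4} → only 5 remains.
r3c1 = 2: row 3 has {1,3}; col 1 has {3,4,5,6}; region has {3,4,5} → only 2 remains.
r3c2 = 6: row 3 has {1,2,3}; col 2 has {1,3,5}; region has {2,3,4,5} → only 6 remains.
r4c1 = 1: row 4 has {6}; col 1 has {2,3,4,5,6}; region has {2,3,4,5,6} → only 1 remains.
r5c2 = 4: row 5 has {1,2,3}; col 2 has {1,3,5,6}; region has {1,2,3} → only 4 remains.
r5c4 = 5: row 5 has {1,2,3,4}; col 4 has {1,6}; region has {1,2,3,4} → only 5 remains.
r5c5 = 6: row 5 has {1,2,3,4,5}; col 5 has {1,3,4}; region has {1,2,3,4,5} → only 6 remains.
r6c4 = 2: row 6 has {1,3,4,5,6}; col 4 has {1,5,6}; region has {1,3,4,5,6} → only 2 remains.
r3c4 = 4: row 3 has {1,2,3,6}; col 4 has {1,2,5,6}; region has {1,2,3,6} → only 4 remains.
r3c6 = 5: row 3 has {1,2,3,4,6}; col 6 has {1,2,3,6}; region has {1,2,3,4,6} → only 5 remains.
r4c2 = 2: row 4 has {1,6}; col 2 has {1,3,4,5,6}; region has {1,6} → only 2 remains.
r4c4 = 3: row 4 has {1,2,6}; col 4 has {1,2,4,5,6}; region has {1,2,6} → only 3 remains.
r4c5 = 5: row 4 has {1,2,3,6}; col 5 has {1,3,4,6}; region has {1,2,3,6} → only 5 remains.
r1c5 = 2: row 1 has {1,3,6}; col 5 has {1,3,4,5,6}; region has {1,3,6} → only 2 remains.
r1c6 = 4: row 1 has {1,2,3,6}; col 6 has {1,2,3,5,6}; region has {1,2,3,6} → only 4 remains.
r4c3 = 4: row 4 has {1,2,3,5,6}; col 3 has {1,2,3,6}; region has {1,2,3,5,6} → only 4 remains.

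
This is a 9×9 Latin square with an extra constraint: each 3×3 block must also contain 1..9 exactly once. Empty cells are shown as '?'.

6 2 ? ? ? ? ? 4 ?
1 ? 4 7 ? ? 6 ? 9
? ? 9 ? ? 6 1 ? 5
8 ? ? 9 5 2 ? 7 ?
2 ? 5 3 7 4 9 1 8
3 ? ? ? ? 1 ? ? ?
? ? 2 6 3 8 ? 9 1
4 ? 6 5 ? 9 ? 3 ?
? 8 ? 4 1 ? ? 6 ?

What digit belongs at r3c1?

7

r3c1 = 7: row 3 has {1,5,6,9}; col 1 has {1,2,3,4,6,8}; box has {1,2,4,6,9} → only 7 remains.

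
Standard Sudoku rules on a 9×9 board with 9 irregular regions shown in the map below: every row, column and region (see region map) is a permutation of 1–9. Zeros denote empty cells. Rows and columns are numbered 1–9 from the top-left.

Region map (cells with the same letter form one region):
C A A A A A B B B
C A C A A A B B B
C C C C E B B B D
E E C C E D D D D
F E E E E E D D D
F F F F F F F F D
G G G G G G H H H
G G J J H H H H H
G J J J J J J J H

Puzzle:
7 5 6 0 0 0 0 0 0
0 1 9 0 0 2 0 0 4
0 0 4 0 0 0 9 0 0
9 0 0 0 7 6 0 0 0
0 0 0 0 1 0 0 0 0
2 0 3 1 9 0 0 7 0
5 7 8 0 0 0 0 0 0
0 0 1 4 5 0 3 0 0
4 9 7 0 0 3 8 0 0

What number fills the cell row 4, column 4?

row 8, column 1 = 6 (sole candidate).
row 8, column 2 = 2 (sole candidate).
row 5, column 1 = 8 (sole candidate).
row 7, column 5 = 3 (sole candidate).
row 2, column 1 = 3 (sole candidate).
row 2, column 5 = 8 (sole candidate).
row 3, column 1 = 1 (sole candidate).
row 7, column 4 = 9 (sole candidate).
row 7, column 6 = 1 (sole candidate).
row 1, column 4 = 3 (sole candidate).
row 1, column 5 = 4 (sole candidate).
row 1, column 6 = 9 (sole candidate).
row 2, column 4 = 7 (sole candidate).
row 6, column 9 = 8 (hidden single in row 6).
row 1, column 8 = 8 (hidden single in row 1).
row 8, column 8 = 9 (sole candidate).
row 8, column 9 = 7 (sole candidate).
row 8, column 6 = 8 (sole candidate).
row 3, column 6 = 7 (hidden single in row 3).
row 5, column 7 = 7 (hidden single in row 5).
row 5, column 9 = 9 (hidden single in row 5).
row 9, column 9 = 1 (hidden single in row 9).
row 1, column 9 = 2 (sole candidate).
row 7, column 9 = 6 (sole candidate).
row 1, column 7 = 1 (sole candidate).
row 4, column 8 = 1 (hidden single in row 4).
row 3, column 8 = 3 (hidden single in region B).
row 3, column 9 = 5 (sole candidate).
row 4, column 9 = 3 (sole candidate).
row 5, column 2 = 3 (hidden single in row 5).
row 5, column 4 = 6 (hidden single in row 5).
row 3, column 5 = 2 (sole candidate).
row 5, column 3 = 5 (sole candidate).
row 5, column 6 = 4 (sole candidate).
row 5, column 8 = 2 (sole candidate).
row 6, column 6 = 5 (sole candidate).
row 7, column 8 = 4 (sole candidate).
row 9, column 5 = 6 (sole candidate).
row 9, column 8 = 5 (sole candidate).
row 2, column 8 = 6 (sole candidate).
row 3, column 4 = 8 (sole candidate).
row 4, column 2 = 8 (sole candidate).
row 4, column 3 = 2 (sole candidate).
row 4, column 4 = 5: row 4 has {1,2,3,6,7,8,9}; col 4 has {1,3,4,6,7,8,9}; region has {1,2,3,4,7,8,9} → only 5 remains.

5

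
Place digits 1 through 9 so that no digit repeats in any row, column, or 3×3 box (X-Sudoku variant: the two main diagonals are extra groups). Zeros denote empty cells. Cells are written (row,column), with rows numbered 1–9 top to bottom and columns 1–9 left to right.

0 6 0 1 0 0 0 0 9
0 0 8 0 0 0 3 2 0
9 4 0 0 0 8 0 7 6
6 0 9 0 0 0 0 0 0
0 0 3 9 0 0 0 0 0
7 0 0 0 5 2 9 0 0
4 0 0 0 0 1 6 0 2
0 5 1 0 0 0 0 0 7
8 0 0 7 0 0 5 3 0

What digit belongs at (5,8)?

6

(3,3) = 5: row 3 has {4,6,7,8,9}; col 3 has {1,3,8,9}; box has {4,6,8,9}; main diagonal has {2,6} → only 5 remains.
(3,7) = 1: row 3 has {4,5,6,7,8,9}; col 7 has {3,5,6,9}; box has {2,3,6,7,9}; anti-diagonal has {2,5,8,9} → only 1 remains.
(6,3) = 4: row 6 has {2,5,7,9}; col 3 has {1,3,5,8,9}; box has {3,6,7,9} → only 4 remains.
(7,3) = 7: row 7 has {1,2,4,6}; col 3 has {1,3,4,5,8,9}; box has {1,4,5,8}; anti-diagonal has {1,2,5,8,9} → only 7 remains.
(1,1) = 3: row 1 has {1,6,9}; col 1 has {4,6,7,8,9}; box has {4,5,6,8,9}; main diagonal has {2,5,6} → only 3 remains.
(1,3) = 2: row 1 has {1,3,6,9}; col 3 has {1,3,4,5,7,8,9}; box has {3,4,5,6,8,9} → only 2 remains.
(2,1) = 1: row 2 has {2,3,8}; col 1 has {3,4,6,7,8,9}; box has {2,3,4,5,6,8,9} → only 1 remains.
(2,2) = 7: row 2 has {1,2,3,8}; col 2 has {4,5,6}; box has {1,2,3,4,5,6,8,9}; main diagonal has {2,3,5,6} → only 7 remains.
(5,5) = 4: row 5 has {3,9}; col 5 has {5}; box has {2,5,9}; main diagonal has {2,3,5,6,7}; anti-diagonal has {1,2,5,7,8,9} → only 4 remains.
(8,1) = 2: row 8 has {1,5,7}; col 1 has {1,3,4,6,7,8,9}; box has {1,4,5,7,8} → only 2 remains.
(9,2) = 9: row 9 has {3,5,7,8}; col 2 has {4,5,6,7}; box has {1,2,4,5,7,8} → only 9 remains.
(9,3) = 6: row 9 has {3,5,7,8,9}; col 3 has {1,2,3,4,5,7,8,9}; box has {1,2,4,5,7,8,9} → only 6 remains.
(9,5) = 2: row 9 has {3,5,6,7,8,9}; col 5 has {4,5}; box has {1,7} → only 2 remains.
(9,6) = 4: row 9 has {2,3,5,6,7,8,9}; col 6 has {1,2,8}; box has {1,2,7} → only 4 remains.
(9,9) = 1: row 9 has {2,3,4,5,6,7,8,9}; col 9 has {2,6,7,9}; box has {2,3,5,6,7}; main diagonal has {2,3,4,5,6,7} → only 1 remains.
(1,5) = 7: row 1 has {1,2,3,6,9}; col 5 has {2,4,5}; box has {1,8} → only 7 remains.
(1,6) = 5: row 1 has {1,2,3,6,7,9}; col 6 has {1,2,4,8}; box has {1,7,8} → only 5 remains.
(3,5) = 3: row 3 has {1,4,5,6,7,8,9}; col 5 has {2,4,5,7}; box has {1,5,7,8} → only 3 remains.
(4,4) = 8: row 4 has {6,9}; col 4 has {1,7,9}; box has {2,4,5,9}; main diagonal has {1,2,3,4,5,6,7} → only 8 remains.
(4,5) = 1: row 4 has {6,8,9}; col 5 has {2,3,4,5,7}; box has {2,4,5,8,9} → only 1 remains.
(4,6) = 3: row 4 has {1,6,8,9}; col 6 has {1,2,4,5,8}; box has {1,2,4,5,8,9}; anti-diagonal has {1,2,4,5,7,8,9} → only 3 remains.
(5,1) = 5: row 5 has {3,4,9}; col 1 has {1,2,3,4,6,7,8,9}; box has {3,4,6,7,9} → only 5 remains.
(5,9) = 8: row 5 has {3,4,5,9}; col 9 has {1,2,6,7,9}; box has {9} → only 8 remains.
(6,4) = 6: row 6 has {2,4,5,7,9}; col 4 has {1,7,8,9}; box has {1,2,3,4,5,8,9}; anti-diagonal has {1,2,3,4,5,7,8,9} → only 6 remains.
(6,8) = 1: row 6 has {2,4,5,6,7,9}; col 8 has {2,3,7}; box has {8,9} → only 1 remains.
(6,9) = 3: row 6 has {1,2,4,5,6,7,9}; col 9 has {1,2,6,7,8,9}; box has {1,8,9} → only 3 remains.
(7,2) = 3: row 7 has {1,2,4,6,7}; col 2 has {4,5,6,7,9}; box has {1,2,4,5,6,7,8,9} → only 3 remains.
(7,4) = 5: row 7 has {1,2,3,4,6,7}; col 4 has {1,6,7,8,9}; box has {1,2,4,7} → only 5 remains.
(8,4) = 3: row 8 has {1,2,5,7}; col 4 has {1,5,6,7,8,9}; box has {1,2,4,5,7} → only 3 remains.
(8,8) = 9: row 8 has {1,2,3,5,7}; col 8 has {1,2,3,7}; box has {1,2,3,5,6,7}; main diagonal has {1,2,3,4,5,6,7,8} → only 9 remains.
(2,4) = 4: row 2 has {1,2,3,7,8}; col 4 has {1,3,5,6,7,8,9}; box has {1,3,5,7,8} → only 4 remains.
(2,9) = 5: row 2 has {1,2,3,4,7,8}; col 9 has {1,2,3,6,7,8,9}; box has {1,2,3,6,7,9} → only 5 remains.
(3,4) = 2: row 3 has {1,3,4,5,6,7,8,9}; col 4 has {1,3,4,5,6,7,8,9}; box has {1,3,4,5,7,8} → only 2 remains.
(4,2) = 2: row 4 has {1,3,6,8,9}; col 2 has {3,4,5,6,7,9}; box has {3,4,5,6,7,9} → only 2 remains.
(4,9) = 4: row 4 has {1,2,3,6,8,9}; col 9 has {1,2,3,5,6,7,8,9}; box has {1,3,8,9} → only 4 remains.
(5,2) = 1: row 5 has {3,4,5,8,9}; col 2 has {2,3,4,5,6,7,9}; box has {2,3,4,5,6,7,9} → only 1 remains.
(5,6) = 7: row 5 has {1,3,4,5,8,9}; col 6 has {1,2,3,4,5,8}; box has {1,2,3,4,5,6,8,9} → only 7 remains.
(5,7) = 2: row 5 has {1,3,4,5,7,8,9}; col 7 has {1,3,5,6,9}; box has {1,3,4,8,9} → only 2 remains.
(5,8) = 6: row 5 has {1,2,3,4,5,7,8,9}; col 8 has {1,2,3,7,9}; box has {1,2,3,4,8,9} → only 6 remains.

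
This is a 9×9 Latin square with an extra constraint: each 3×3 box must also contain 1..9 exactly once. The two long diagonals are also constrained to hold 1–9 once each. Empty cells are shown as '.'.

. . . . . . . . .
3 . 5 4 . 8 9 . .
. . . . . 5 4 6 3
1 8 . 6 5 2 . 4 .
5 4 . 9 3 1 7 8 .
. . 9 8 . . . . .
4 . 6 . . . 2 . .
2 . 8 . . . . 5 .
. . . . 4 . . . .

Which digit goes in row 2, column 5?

row 4, column 7 = 3: row 4 has {1,2,4,5,6,8}; col 7 has {2,4,7,9}; box has {4,7,8} → only 3 remains.
row 4, column 9 = 9: row 4 has {1,2,3,4,5,6,8}; col 9 has {3}; box has {3,4,7,8} → only 9 remains.
row 5, column 3 = 2: row 5 has {1,3,4,5,7,8,9}; col 3 has {5,6,8,9}; box has {1,4,5,8,9} → only 2 remains.
row 5, column 9 = 6: row 5 has {1,2,3,4,5,7,8,9}; col 9 has {3,9}; box has {3,4,7,8,9} → only 6 remains.
row 6, column 5 = 7: row 6 has {8,9}; col 5 has {3,4,5}; box has {1,2,3,5,6,8,9} → only 7 remains.
row 6, column 6 = 4: row 6 has {7,8,9}; col 6 has {1,2,5,8}; box has {1,2,3,5,6,7,8,9}; main diagonal has {2,3,5,6} → only 4 remains.
row 4, column 3 = 7: row 4 has {1,2,3,4,5,6,8,9}; col 3 has {2,5,6,8,9}; box has {1,2,4,5,8,9} → only 7 remains.
row 6, column 1 = 6: row 6 has {4,7,8,9}; col 1 has {1,2,3,4,5}; box has {1,2,4,5,7,8,9} → only 6 remains.
row 6, column 2 = 3: row 6 has {4,6,7,8,9}; col 2 has {4,8}; box has {1,2,4,5,6,7,8,9} → only 3 remains.
row 3, column 3 = 1: row 3 has {3,4,5,6}; col 3 has {2,5,6,7,8,9}; box has {3,5}; main diagonal has {2,3,4,5,6} → only 1 remains.
row 9, column 3 = 3: row 9 has {4}; col 3 has {1,2,5,6,7,8,9}; box has {2,4,6,8} → only 3 remains.
row 1, column 3 = 4: row 1 has {}; col 3 has {1,2,3,5,6,7,8,9}; box has {1,3,5} → only 4 remains.
row 2, column 2 = 7: row 2 has {3,4,5,8,9}; col 2 has {3,4,8}; box has {1,3,4,5}; main diagonal has {1,2,3,4,5,6} → only 7 remains.
row 2, column 8 = 1: row 2 has {3,4,5,7,8,9}; col 8 has {4,5,6,8}; box has {3,4,6,9}; anti-diagonal has {2,3,4,6,8} → only 1 remains.
row 2, column 9 = 2: row 2 has {1,3,4,5,7,8,9}; col 9 has {3,6,9}; box has {1,3,4,6,9} → only 2 remains.
row 6, column 8 = 2: row 6 has {3,4,6,7,8,9}; col 8 has {1,4,5,6,8}; box has {3,4,6,7,8,9} → only 2 remains.
row 8, column 2 = 9: row 8 has {2,5,8}; col 2 has {3,4,7,8}; box has {2,3,4,6,8}; anti-diagonal has {1,2,3,4,6,8} → only 9 remains.
row 9, column 1 = 7: row 9 has {3,4}; col 1 has {1,2,3,4,5,6}; box has {2,3,4,6,8,9}; anti-diagonal has {1,2,3,4,6,8,9} → only 7 remains.
row 9, column 8 = 9: row 9 has {3,4,7}; col 8 has {1,2,4,5,6,8}; box has {2,5} → only 9 remains.
row 9, column 9 = 8: row 9 has {3,4,7,9}; col 9 has {2,3,6,9}; box has {2,5,9}; main diagonal has {1,2,3,4,5,6,7} → only 8 remains.
row 1, column 1 = 9: row 1 has {4}; col 1 has {1,2,3,4,5,6,7}; box has {1,3,4,5,7}; main diagonal has {1,2,3,4,5,6,7,8} → only 9 remains.
row 1, column 8 = 7: row 1 has {4,9}; col 8 has {1,2,4,5,6,8,9}; box has {1,2,3,4,6,9} → only 7 remains.
row 1, column 9 = 5: row 1 has {4,7,9}; col 9 has {2,3,6,8,9}; box has {1,2,3,4,6,7,9}; anti-diagonal has {1,2,3,4,6,7,8,9} → only 5 remains.
row 2, column 5 = 6: row 2 has {1,2,3,4,5,7,8,9}; col 5 has {3,4,5,7}; box has {4,5,8} → only 6 remains.

6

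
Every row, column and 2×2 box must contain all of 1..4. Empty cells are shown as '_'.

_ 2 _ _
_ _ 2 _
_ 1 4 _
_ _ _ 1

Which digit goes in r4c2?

4

r4c3 = 3: row 4 has {1}; col 3 has {2,4}; box has {1,4} → only 3 remains.
r1c3 = 1: row 1 has {2}; col 3 has {2,3,4}; box has {2} → only 1 remains.
r3c4 = 2: row 3 has {1,4}; col 4 has {1}; box has {1,3,4} → only 2 remains.
r4c2 = 4: row 4 has {1,3}; col 2 has {1,2}; box has {1} → only 4 remains.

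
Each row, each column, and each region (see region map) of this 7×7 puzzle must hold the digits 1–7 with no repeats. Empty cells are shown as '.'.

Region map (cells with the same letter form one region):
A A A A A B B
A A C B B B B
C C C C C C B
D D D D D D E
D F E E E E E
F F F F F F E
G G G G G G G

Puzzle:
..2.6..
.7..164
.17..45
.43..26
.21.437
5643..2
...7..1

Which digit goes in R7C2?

3

R1C6 = 7: row 1 has {2,6}; col 6 has {2,3,4,6}; region has {1,4,5,6} → only 7 remains.
R1C7 = 3: row 1 has {2,6,7}; col 7 has {1,2,4,5,6,7}; region has {1,4,5,6,7} → only 3 remains.
R2C1 = 3: row 2 has {1,4,6,7}; col 1 has {5}; region has {2,6,7} → only 3 remains.
R2C3 = 5: row 2 has {1,3,4,6,7}; col 3 has {1,2,3,4,7}; region has {1,4,7} → only 5 remains.
R2C4 = 2: row 2 has {1,3,4,5,6,7}; col 4 has {3,7}; region has {1,3,4,5,6,7} → only 2 remains.
R3C4 = 6: row 3 has {1,4,5,7}; col 4 has {2,3,7}; region has {1,4,5,7} → only 6 remains.
R5C1 = 6: row 5 has {1,2,3,4,7}; col 1 has {3,5}; region has {2,3,4} → only 6 remains.
R5C4 = 5: row 5 has {1,2,3,4,6,7}; col 4 has {2,3,6,7}; region has {1,2,3,4,6,7} → only 5 remains.
R6C5 = 7: row 6 has {2,3,4,5,6}; col 5 has {1,4,6}; region has {2,3,4,5,6} → only 7 remains.
R6C6 = 1: row 6 has {2,3,4,5,6,7}; col 6 has {2,3,4,6,7}; region has {2,3,4,5,6,7} → only 1 remains.
R7C3 = 6: row 7 has {1,7}; col 3 has {1,2,3,4,5,7}; region has {1,7} → only 6 remains.
R7C6 = 5: row 7 has {1,6,7}; col 6 has {1,2,3,4,6,7}; region has {1,6,7} → only 5 remains.
R1C2 = 5: row 1 has {2,3,6,7}; col 2 has {1,2,4,6,7}; region has {2,3,6,7} → only 5 remains.
R3C1 = 2: row 3 has {1,4,5,6,7}; col 1 has {3,5,6}; region has {1,4,5,6,7} → only 2 remains.
R3C5 = 3: row 3 has {1,2,4,5,6,7}; col 5 has {1,4,6,7}; region has {1,2,4,5,6,7} → only 3 remains.
R4C4 = 1: row 4 has {2,3,4,6}; col 4 has {2,3,5,6,7}; region has {2,3,4,6} → only 1 remains.
R4C5 = 5: row 4 has {1,2,3,4,6}; col 5 has {1,3,4,6,7}; region has {1,2,3,4,6} → only 5 remains.
R7C1 = 4: row 7 has {1,5,6,7}; col 1 has {2,3,5,6}; region has {1,5,6,7} → only 4 remains.
R7C2 = 3: row 7 has {1,4,5,6,7}; col 2 has {1,2,4,5,6,7}; region has {1,4,5,6,7} → only 3 remains.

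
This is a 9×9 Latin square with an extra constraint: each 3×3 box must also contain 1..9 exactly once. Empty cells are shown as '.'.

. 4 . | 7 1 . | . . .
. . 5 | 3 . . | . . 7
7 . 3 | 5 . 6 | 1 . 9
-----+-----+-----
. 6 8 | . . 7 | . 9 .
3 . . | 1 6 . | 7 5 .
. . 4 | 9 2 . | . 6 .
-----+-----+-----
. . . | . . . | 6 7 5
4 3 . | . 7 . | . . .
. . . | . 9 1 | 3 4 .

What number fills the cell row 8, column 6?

row 4, column 4 = 4: row 4 has {6,7,8,9}; col 4 has {1,3,5,7,9}; box has {1,2,6,7,9} → only 4 remains.
row 4, column 7 = 2: row 4 has {4,6,7,8,9}; col 7 has {1,3,6,7}; box has {5,6,7,9} → only 2 remains.
row 5, column 6 = 8: row 5 has {1,3,5,6,7}; col 6 has {1,6,7}; box has {1,2,4,6,7,9} → only 8 remains.
row 5, column 9 = 4: row 5 has {1,3,5,6,7,8}; col 9 has {5,7,9}; box has {2,5,6,7,9} → only 4 remains.
row 6, column 7 = 8: row 6 has {2,4,6,9}; col 7 has {1,2,3,6,7}; box has {2,4,5,6,7,9} → only 8 remains.
row 8, column 7 = 9: row 8 has {3,4,7}; col 7 has {1,2,3,6,7,8}; box has {3,4,5,6,7} → only 9 remains.
row 1, column 7 = 5: row 1 has {1,4,7}; col 7 has {1,2,3,6,7,8,9}; box has {1,7,9} → only 5 remains.
row 2, column 7 = 4: row 2 has {3,5,7}; col 7 has {1,2,3,5,6,7,8,9}; box has {1,5,7,9} → only 4 remains.
row 2, column 5 = 8: row 2 has {3,4,5,7}; col 5 has {1,2,6,7,9}; box has {1,3,5,6,7} → only 8 remains.
row 2, column 8 = 2: row 2 has {3,4,5,7,8}; col 8 has {4,5,6,7,9}; box has {1,4,5,7,9} → only 2 remains.
row 3, column 5 = 4: row 3 has {1,3,5,6,7,9}; col 5 has {1,2,6,7,8,9}; box has {1,3,5,6,7,8} → only 4 remains.
row 3, column 8 = 8: row 3 has {1,3,4,5,6,7,9}; col 8 has {2,4,5,6,7,9}; box has {1,2,4,5,7,9} → only 8 remains.
row 7, column 5 = 3: row 7 has {5,6,7}; col 5 has {1,2,4,6,7,8,9}; box has {1,7,9} → only 3 remains.
row 8, column 8 = 1: row 8 has {3,4,7,9}; col 8 has {2,4,5,6,7,8,9}; box has {3,4,5,6,7,9} → only 1 remains.
row 1, column 8 = 3: row 1 has {1,4,5,7}; col 8 has {1,2,4,5,6,7,8,9}; box has {1,2,4,5,7,8,9} → only 3 remains.
row 1, column 9 = 6: row 1 has {1,3,4,5,7}; col 9 has {4,5,7,9}; box has {1,2,3,4,5,7,8,9} → only 6 remains.
row 2, column 6 = 9: row 2 has {2,3,4,5,7,8}; col 6 has {1,6,7,8}; box has {1,3,4,5,6,7,8} → only 9 remains.
row 3, column 2 = 2: row 3 has {1,3,4,5,6,7,8,9}; col 2 has {3,4,6}; box has {3,4,5,7} → only 2 remains.
row 4, column 5 = 5: row 4 has {2,4,6,7,8,9}; col 5 has {1,2,3,4,6,7,8,9}; box has {1,2,4,6,7,8,9} → only 5 remains.
row 5, column 2 = 9: row 5 has {1,3,4,5,6,7,8}; col 2 has {2,3,4,6}; box has {3,4,6,8} → only 9 remains.
row 5, column 3 = 2: row 5 has {1,3,4,5,6,7,8,9}; col 3 has {3,4,5,8}; box has {3,4,6,8,9} → only 2 remains.
row 6, column 6 = 3: row 6 has {2,4,6,8,9}; col 6 has {1,6,7,8,9}; box has {1,2,4,5,6,7,8,9} → only 3 remains.
row 6, column 9 = 1: row 6 has {2,3,4,6,8,9}; col 9 has {4,5,6,7,9}; box has {2,4,5,6,7,8,9} → only 1 remains.
row 8, column 3 = 6: row 8 has {1,3,4,7,9}; col 3 has {2,3,4,5,8}; box has {3,4} → only 6 remains.
row 9, column 3 = 7: row 9 has {1,3,4,9}; col 3 has {2,3,4,5,6,8}; box has {3,4,6} → only 7 remains.
row 1, column 3 = 9: row 1 has {1,3,4,5,6,7}; col 3 has {2,3,4,5,6,7,8}; box has {2,3,4,5,7} → only 9 remains.
row 1, column 6 = 2: row 1 has {1,3,4,5,6,7,9}; col 6 has {1,3,6,7,8,9}; box has {1,3,4,5,6,7,8,9} → only 2 remains.
row 2, column 2 = 1: row 2 has {2,3,4,5,7,8,9}; col 2 has {2,3,4,6,9}; box has {2,3,4,5,7,9} → only 1 remains.
row 4, column 1 = 1: row 4 has {2,4,5,6,7,8,9}; col 1 has {3,4,7}; box has {2,3,4,6,8,9} → only 1 remains.
row 4, column 9 = 3: row 4 has {1,2,4,5,6,7,8,9}; col 9 has {1,4,5,6,7,9}; box has {1,2,4,5,6,7,8,9} → only 3 remains.
row 6, column 1 = 5: row 6 has {1,2,3,4,6,8,9}; col 1 has {1,3,4,7}; box has {1,2,3,4,6,8,9} → only 5 remains.
row 6, column 2 = 7: row 6 has {1,2,3,4,5,6,8,9}; col 2 has {1,2,3,4,6,9}; box has {1,2,3,4,5,6,8,9} → only 7 remains.
row 7, column 2 = 8: row 7 has {3,5,6,7}; col 2 has {1,2,3,4,6,7,9}; box has {3,4,6,7} → only 8 remains.
row 7, column 3 = 1: row 7 has {3,5,6,7,8}; col 3 has {2,3,4,5,6,7,8,9}; box has {3,4,6,7,8} → only 1 remains.
row 7, column 4 = 2: row 7 has {1,3,5,6,7,8}; col 4 has {1,3,4,5,7,9}; box has {1,3,7,9} → only 2 remains.
row 7, column 6 = 4: row 7 has {1,2,3,5,6,7,8}; col 6 has {1,2,3,6,7,8,9}; box has {1,2,3,7,9} → only 4 remains.
row 8, column 4 = 8: row 8 has {1,3,4,6,7,9}; col 4 has {1,2,3,4,5,7,9}; box has {1,2,3,4,7,9} → only 8 remains.
row 8, column 6 = 5: row 8 has {1,3,4,6,7,8,9}; col 6 has {1,2,3,4,6,7,8,9}; box has {1,2,3,4,7,8,9} → only 5 remains.

5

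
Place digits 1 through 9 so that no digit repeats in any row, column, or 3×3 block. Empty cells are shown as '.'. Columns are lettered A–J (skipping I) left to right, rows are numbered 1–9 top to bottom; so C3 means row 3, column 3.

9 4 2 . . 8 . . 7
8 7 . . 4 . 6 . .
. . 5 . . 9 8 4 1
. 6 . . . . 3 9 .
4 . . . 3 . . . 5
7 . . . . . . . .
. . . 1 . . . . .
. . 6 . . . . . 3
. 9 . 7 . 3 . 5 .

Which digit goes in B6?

G1 = 5 (sole candidate).
H1 = 3 (sole candidate).
H2 = 2 (sole candidate).
J2 = 9 (sole candidate).
B3 = 3 (sole candidate).
D1 = 6 (sole candidate).
E1 = 1 (sole candidate).
C2 = 1 (sole candidate).
F2 = 5 (sole candidate).
A3 = 6 (sole candidate).
D3 = 2 (sole candidate).
E3 = 7 (sole candidate).
C4 = 8 (sole candidate).
C5 = 9 (sole candidate).
D5 = 8 (sole candidate).
C6 = 3 (sole candidate).
C9 = 4 (sole candidate).
D2 = 3 (sole candidate).
C7 = 7 (sole candidate).
F4 = 7 (hidden single in row 4).
A4 = 1 (hidden single in row 4).
B5 = 2 (sole candidate).
B6 = 5: row 6 has {3,7}; col 2 has {2,3,4,6,7,9}; box has {1,2,3,4,6,7,8,9} → only 5 remains.

5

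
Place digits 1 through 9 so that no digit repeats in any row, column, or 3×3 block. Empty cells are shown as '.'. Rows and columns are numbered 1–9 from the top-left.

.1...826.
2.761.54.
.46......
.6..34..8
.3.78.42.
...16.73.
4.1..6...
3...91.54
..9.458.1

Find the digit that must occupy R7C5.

7

R5C3 = 5: row 5 has {2,3,4,7,8}; col 3 has {1,6,7,9}; box has {3,6} → only 5 remains.
R5C6 = 9: row 5 has {2,3,4,5,7,8}; col 6 has {1,4,5,6,8}; box has {1,3,4,6,7,8} → only 9 remains.
R5C9 = 6: row 5 has {2,3,4,5,7,8,9}; col 9 has {1,4,8}; box has {2,3,4,7,8} → only 6 remains.
R6C6 = 2: row 6 has {1,3,6,7}; col 6 has {1,4,5,6,8,9}; box has {1,3,4,6,7,8,9} → only 2 remains.
R8C7 = 6: row 8 has {1,3,4,5,9}; col 7 has {2,4,5,7,8}; box has {1,4,5,8} → only 6 remains.
R9C8 = 7: row 9 has {1,4,5,8,9}; col 8 has {2,3,4,5,6}; box has {1,4,5,6,8} → only 7 remains.
R1C3 = 3: row 1 has {1,2,6,8}; col 3 has {1,5,6,7,9}; box has {1,2,4,6,7} → only 3 remains.
R2C6 = 3: row 2 has {1,2,4,5,6,7}; col 6 has {1,2,4,5,6,8,9}; box has {1,6,8} → only 3 remains.
R2C9 = 9: row 2 has {1,2,3,4,5,6,7}; col 9 has {1,4,6,8}; box has {2,4,5,6} → only 9 remains.
R3C6 = 7: row 3 has {4,6}; col 6 has {1,2,3,4,5,6,8,9}; box has {1,3,6,8} → only 7 remains.
R3C9 = 3: row 3 has {4,6,7}; col 9 has {1,4,6,8,9}; box has {2,4,5,6,9} → only 3 remains.
R4C3 = 2: row 4 has {3,4,6,8}; col 3 has {1,3,5,6,7,9}; box has {3,5,6} → only 2 remains.
R4C4 = 5: row 4 has {2,3,4,6,8}; col 4 has {1,6,7}; box has {1,2,3,4,6,7,8,9} → only 5 remains.
R5C1 = 1: row 5 has {2,3,4,5,6,7,8,9}; col 1 has {2,3,4}; box has {2,3,5,6} → only 1 remains.
R6C9 = 5: row 6 has {1,2,3,6,7}; col 9 has {1,3,4,6,8,9}; box has {2,3,4,6,7,8} → only 5 remains.
R7C8 = 9: row 7 has {1,4,6}; col 8 has {2,3,4,5,6,7}; box has {1,4,5,6,7,8} → only 9 remains.
R7C9 = 2: row 7 has {1,4,6,9}; col 9 has {1,3,4,5,6,8,9}; box has {1,4,5,6,7,8,9} → only 2 remains.
R8C3 = 8: row 8 has {1,3,4,5,6,9}; col 3 has {1,2,3,5,6,7,9}; box has {1,3,4,9} → only 8 remains.
R8C4 = 2: row 8 has {1,3,4,5,6,8,9}; col 4 has {1,5,6,7}; box has {1,4,5,6,9} → only 2 remains.
R9C1 = 6: row 9 has {1,4,5,7,8,9}; col 1 has {1,2,3,4}; box has {1,3,4,8,9} → only 6 remains.
R9C2 = 2: row 9 has {1,4,5,6,7,8,9}; col 2 has {1,3,4,6}; box has {1,3,4,6,8,9} → only 2 remains.
R9C4 = 3: row 9 has {1,2,4,5,6,7,8,9}; col 4 has {1,2,5,6,7}; box has {1,2,4,5,6,9} → only 3 remains.
R1C5 = 5: row 1 has {1,2,3,6,8}; col 5 has {1,3,4,6,8,9}; box has {1,3,6,7,8} → only 5 remains.
R1C9 = 7: row 1 has {1,2,3,5,6,8}; col 9 has {1,2,3,4,5,6,8,9}; box has {2,3,4,5,6,9} → only 7 remains.
R2C2 = 8: row 2 has {1,2,3,4,5,6,7,9}; col 2 has {1,2,3,4,6}; box has {1,2,3,4,6,7} → only 8 remains.
R3C4 = 9: row 3 has {3,4,6,7}; col 4 has {1,2,3,5,6,7}; box has {1,3,5,6,7,8} → only 9 remains.
R3C5 = 2: row 3 has {3,4,6,7,9}; col 5 has {1,3,4,5,6,8,9}; box has {1,3,5,6,7,8,9} → only 2 remains.
R3C7 = 1: row 3 has {2,3,4,6,7,9}; col 7 has {2,4,5,6,7,8}; box has {2,3,4,5,6,7,9} → only 1 remains.
R3C8 = 8: row 3 has {1,2,3,4,6,7,9}; col 8 has {2,3,4,5,6,7,9}; box has {1,2,3,4,5,6,7,9} → only 8 remains.
R4C7 = 9: row 4 has {2,3,4,5,6,8}; col 7 has {1,2,4,5,6,7,8}; box has {2,3,4,5,6,7,8} → only 9 remains.
R4C8 = 1: row 4 has {2,3,4,5,6,8,9}; col 8 has {2,3,4,5,6,7,8,9}; box has {2,3,4,5,6,7,8,9} → only 1 remains.
R6C2 = 9: row 6 has {1,2,3,5,6,7}; col 2 has {1,2,3,4,6,8}; box has {1,2,3,5,6} → only 9 remains.
R6C3 = 4: row 6 has {1,2,3,5,6,7,9}; col 3 has {1,2,3,5,6,7,8,9}; box has {1,2,3,5,6,9} → only 4 remains.
R7C4 = 8: row 7 has {1,2,4,6,9}; col 4 has {1,2,3,5,6,7,9}; box has {1,2,3,4,5,6,9} → only 8 remains.
R7C5 = 7: row 7 has {1,2,4,6,8,9}; col 5 has {1,2,3,4,5,6,8,9}; box has {1,2,3,4,5,6,8,9} → only 7 remains.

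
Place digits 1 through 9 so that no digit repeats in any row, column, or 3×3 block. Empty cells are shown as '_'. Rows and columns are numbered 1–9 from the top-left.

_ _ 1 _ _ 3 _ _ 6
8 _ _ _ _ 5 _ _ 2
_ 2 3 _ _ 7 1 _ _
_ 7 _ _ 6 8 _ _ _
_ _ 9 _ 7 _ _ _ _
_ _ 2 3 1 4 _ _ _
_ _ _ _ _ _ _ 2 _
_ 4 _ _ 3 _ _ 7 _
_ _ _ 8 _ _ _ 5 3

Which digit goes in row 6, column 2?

row 5, column 6 = 2: row 5 has {7,9}; col 6 has {3,4,5,7,8}; box has {1,3,4,6,7,8} → only 2 remains.
row 5, column 4 = 5: row 5 has {2,7,9}; col 4 has {3,8}; box has {1,2,3,4,6,7,8} → only 5 remains.
row 4, column 4 = 9: row 4 has {6,7,8}; col 4 has {3,5,8}; box has {1,2,3,4,5,6,7,8} → only 9 remains.
row 2, column 4 = 1: in row 2, 1 can only go here (every other open cell in that row sees a 1).
row 4, column 7 = 2: in row 4, 2 can only go here (every other open cell in that row sees a 2).
row 7, column 4 = 7: in column 4, 7 can only go here (every other open cell in that column sees a 7).
row 7, column 5 = 5: in column 5, 5 can only go here (every other open cell in that column sees a 5).
row 6, column 9 = 7: in column 9, 7 can only go here (every other open cell in that column sees a 7).
row 3, column 4 = 6: in box 2, 6 can only go here (every other open cell in that box sees a 6).
row 8, column 4 = 2: row 8 has {3,4,7}; col 4 has {1,3,5,6,7,8,9}; box has {3,5,7,8} → only 2 remains.
row 1, column 4 = 4: row 1 has {1,3,6}; col 4 has {1,2,3,5,6,7,8,9}; box has {1,3,5,6,7} → only 4 remains.
row 2, column 5 = 9: row 2 has {1,2,5,8}; col 5 has {1,3,5,6,7}; box has {1,3,4,5,6,7} → only 9 remains.
row 3, column 5 = 8: row 3 has {1,2,3,6,7}; col 5 has {1,3,5,6,7,9}; box has {1,3,4,5,6,7,9} → only 8 remains.
row 9, column 5 = 4: row 9 has {3,5,8}; col 5 has {1,3,5,6,7,8,9}; box has {2,3,5,7,8} → only 4 remains.
row 1, column 5 = 2: row 1 has {1,3,4,6}; col 5 has {1,3,4,5,6,7,8,9}; box has {1,3,4,5,6,7,8,9} → only 2 remains.
row 2, column 2 = 6: row 2 has {1,2,5,8,9}; col 2 has {2,4,7}; box has {1,2,3,8} → only 6 remains.
row 9, column 1 = 2: in row 9, 2 can only go here (every other open cell in that row sees a 2).
row 9, column 3 = 7: in row 9, 7 can only go here (every other open cell in that row sees a 7).
row 2, column 3 = 4: row 2 has {1,2,5,6,8,9}; col 3 has {1,2,3,7,9}; box has {1,2,3,6,8} → only 4 remains.
row 2, column 8 = 3: row 2 has {1,2,4,5,6,8,9}; col 8 has {2,5,7}; box has {1,2,6} → only 3 remains.
row 4, column 3 = 5: row 4 has {2,6,7,8,9}; col 3 has {1,2,3,4,7,9}; box has {2,7,9} → only 5 remains.
row 6, column 1 = 6: row 6 has {1,2,3,4,7}; col 1 has {2,8}; box has {2,5,7,9} → only 6 remains.
row 6, column 2 = 8: row 6 has {1,2,3,4,6,7}; col 2 has {2,4,6,7}; box has {2,5,6,7,9} → only 8 remains.

8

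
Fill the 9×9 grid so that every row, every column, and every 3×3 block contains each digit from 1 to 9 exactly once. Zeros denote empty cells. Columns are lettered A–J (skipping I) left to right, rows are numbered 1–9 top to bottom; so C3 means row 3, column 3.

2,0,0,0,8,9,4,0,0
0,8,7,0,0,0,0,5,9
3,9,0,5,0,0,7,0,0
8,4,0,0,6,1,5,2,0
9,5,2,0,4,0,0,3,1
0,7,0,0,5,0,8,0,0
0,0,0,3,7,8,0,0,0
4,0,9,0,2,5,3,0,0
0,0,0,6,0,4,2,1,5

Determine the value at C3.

4

H1 = 6: row 1 has {2,4,8,9}; col 8 has {1,2,3,5}; box has {4,5,7,9} → only 6 remains.
J1 = 3: row 1 has {2,4,6,8,9}; col 9 has {1,5,9}; box has {4,5,6,7,9} → only 3 remains.
G2 = 1: row 2 has {5,7,8,9}; col 7 has {2,3,4,5,7,8}; box has {3,4,5,6,7,9} → only 1 remains.
E3 = 1: row 3 has {3,5,7,9}; col 5 has {2,4,5,6,7,8}; box has {5,8,9} → only 1 remains.
H3 = 8: row 3 has {1,3,5,7,9}; col 8 has {1,2,3,5,6}; box has {1,3,4,5,6,7,9} → only 8 remains.
J3 = 2: row 3 has {1,3,5,7,8,9}; col 9 has {1,3,5,9}; box has {1,3,4,5,6,7,8,9} → only 2 remains.
C4 = 3: row 4 has {1,2,4,5,6,8}; col 3 has {2,7,9}; box has {2,4,5,7,8,9} → only 3 remains.
J4 = 7: row 4 has {1,2,3,4,5,6,8}; col 9 has {1,2,3,5,9}; box has {1,2,3,5,8} → only 7 remains.
F5 = 7: row 5 has {1,2,3,4,5,9}; col 6 has {1,4,5,8,9}; box has {1,4,5,6} → only 7 remains.
G5 = 6: row 5 has {1,2,3,4,5,7,9}; col 7 has {1,2,3,4,5,7,8}; box has {1,2,3,5,7,8} → only 6 remains.
J6 = 4: row 6 has {5,7,8}; col 9 has {1,2,3,5,7,9}; box has {1,2,3,5,6,7,8} → only 4 remains.
G7 = 9: row 7 has {3,7,8}; col 7 has {1,2,3,4,5,6,7,8}; box has {1,2,3,5} → only 9 remains.
H7 = 4: row 7 has {3,7,8,9}; col 8 has {1,2,3,5,6,8}; box has {1,2,3,5,9} → only 4 remains.
J7 = 6: row 7 has {3,4,7,8,9}; col 9 has {1,2,3,4,5,7,9}; box has {1,2,3,4,5,9} → only 6 remains.
D8 = 1: row 8 has {2,3,4,5,9}; col 4 has {3,5,6}; box has {2,3,4,5,6,7,8} → only 1 remains.
H8 = 7: row 8 has {1,2,3,4,5,9}; col 8 has {1,2,3,4,5,6,8}; box has {1,2,3,4,5,6,9} → only 7 remains.
J8 = 8: row 8 has {1,2,3,4,5,7,9}; col 9 has {1,2,3,4,5,6,7,9}; box has {1,2,3,4,5,6,7,9} → only 8 remains.
A9 = 7: row 9 has {1,2,4,5,6}; col 1 has {2,3,4,8,9}; box has {4,9} → only 7 remains.
B9 = 3: row 9 has {1,2,4,5,6,7}; col 2 has {4,5,7,8,9}; box has {4,7,9} → only 3 remains.
C9 = 8: row 9 has {1,2,3,4,5,6,7}; col 3 has {2,3,7,9}; box has {3,4,7,9} → only 8 remains.
E9 = 9: row 9 has {1,2,3,4,5,6,7,8}; col 5 has {1,2,4,5,6,7,8}; box has {1,2,3,4,5,6,7,8} → only 9 remains.
B1 = 1: row 1 has {2,3,4,6,8,9}; col 2 has {3,4,5,7,8,9}; box has {2,3,7,8,9} → only 1 remains.
C1 = 5: row 1 has {1,2,3,4,6,8,9}; col 3 has {2,3,7,8,9}; box has {1,2,3,7,8,9} → only 5 remains.
D1 = 7: row 1 has {1,2,3,4,5,6,8,9}; col 4 has {1,3,5,6}; box has {1,5,8,9} → only 7 remains.
A2 = 6: row 2 has {1,5,7,8,9}; col 1 has {2,3,4,7,8,9}; box has {1,2,3,5,7,8,9} → only 6 remains.
E2 = 3: row 2 has {1,5,6,7,8,9}; col 5 has {1,2,4,5,6,7,8,9}; box has {1,5,7,8,9} → only 3 remains.
F2 = 2: row 2 has {1,3,5,6,7,8,9}; col 6 has {1,4,5,7,8,9}; box has {1,3,5,7,8,9} → only 2 remains.
C3 = 4: row 3 has {1,2,3,5,7,8,9}; col 3 has {2,3,5,7,8,9}; box has {1,2,3,5,6,7,8,9} → only 4 remains.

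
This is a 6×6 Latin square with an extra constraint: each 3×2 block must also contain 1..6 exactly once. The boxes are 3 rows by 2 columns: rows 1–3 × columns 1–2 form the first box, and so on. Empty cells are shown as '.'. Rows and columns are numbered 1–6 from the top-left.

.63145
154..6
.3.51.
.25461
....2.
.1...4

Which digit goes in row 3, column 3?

6

row 1, column 1 = 2 (sole candidate).
row 2, column 4 = 2 (sole candidate).
row 2, column 5 = 3 (sole candidate).
row 3, column 1 = 4 (sole candidate).
row 3, column 3 = 6: row 3 has {1,3,4,5}; col 3 has {3,4,5}; box has {1,2,3,4,5} → only 6 remains.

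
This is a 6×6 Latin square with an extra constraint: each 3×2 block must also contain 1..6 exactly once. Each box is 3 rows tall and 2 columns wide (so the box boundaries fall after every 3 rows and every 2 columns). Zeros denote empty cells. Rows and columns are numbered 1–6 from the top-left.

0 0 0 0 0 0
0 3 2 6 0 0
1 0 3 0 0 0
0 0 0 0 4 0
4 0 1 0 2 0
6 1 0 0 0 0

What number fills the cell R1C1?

R2C1 = 5: row 2 has {2,3,6}; col 1 has {1,4,6}; box has {1,3} → only 5 remains.
R2C5 = 1: row 2 has {2,3,5,6}; col 5 has {2,4}; box has {} → only 1 remains.
R2C6 = 4: row 2 has {1,2,3,5,6}; col 6 has {}; box has {1} → only 4 remains.
R5C2 = 5: row 5 has {1,2,4}; col 2 has {1,3}; box has {1,4,6} → only 5 remains.
R5C4 = 3: row 5 has {1,2,4,5}; col 4 has {6}; box has {1} → only 3 remains.
R5C6 = 6: row 5 has {1,2,3,4,5}; col 6 has {4}; box has {2,4} → only 6 remains.
R1C1 = 2: row 1 has {}; col 1 has {1,4,5,6}; box has {1,3,5} → only 2 remains.

2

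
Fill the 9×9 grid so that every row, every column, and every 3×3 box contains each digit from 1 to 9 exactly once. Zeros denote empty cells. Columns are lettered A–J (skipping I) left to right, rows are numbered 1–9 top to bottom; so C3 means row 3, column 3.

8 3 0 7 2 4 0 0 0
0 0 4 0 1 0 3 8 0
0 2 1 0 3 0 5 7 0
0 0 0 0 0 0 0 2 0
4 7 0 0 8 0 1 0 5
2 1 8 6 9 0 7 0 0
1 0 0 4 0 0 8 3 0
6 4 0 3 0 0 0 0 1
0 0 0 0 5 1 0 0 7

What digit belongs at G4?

A3 = 9: row 3 has {1,2,3,5,7}; col 1 has {1,2,4,6,8}; box has {1,2,3,4,8} → only 9 remains.
D3 = 8: row 3 has {1,2,3,5,7,9}; col 4 has {3,4,6,7}; box has {1,2,3,4,7} → only 8 remains.
F3 = 6: row 3 has {1,2,3,5,7,8,9}; col 6 has {1,4}; box has {1,2,3,4,7,8} → only 6 remains.
J3 = 4: row 3 has {1,2,3,5,6,7,8,9}; col 9 has {1,5,7}; box has {3,5,7,8} → only 4 remains.
D5 = 2: row 5 has {1,4,5,7,8}; col 4 has {3,4,6,7,8}; box has {6,8,9} → only 2 remains.
F5 = 3: row 5 has {1,2,4,5,7,8}; col 6 has {1,4,6}; box has {2,6,8,9} → only 3 remains.
F6 = 5: row 6 has {1,2,6,7,8,9}; col 6 has {1,3,4,6}; box has {2,3,6,8,9} → only 5 remains.
H6 = 4: row 6 has {1,2,5,6,7,8,9}; col 8 has {2,3,7,8}; box has {1,2,5,7} → only 4 remains.
J6 = 3: row 6 has {1,2,4,5,6,7,8,9}; col 9 has {1,4,5,7}; box has {1,2,4,5,7} → only 3 remains.
E8 = 7: row 8 has {1,3,4,6}; col 5 has {1,2,3,5,8,9}; box has {1,3,4,5} → only 7 remains.
A9 = 3: row 9 has {1,5,7}; col 1 has {1,2,4,6,8,9}; box has {1,4,6} → only 3 remains.
D9 = 9: row 9 has {1,3,5,7}; col 4 has {2,3,4,6,7,8}; box has {1,3,4,5,7} → only 9 remains.
H9 = 6: row 9 has {1,3,5,7,9}; col 8 has {2,3,4,7,8}; box has {1,3,7,8} → only 6 remains.
D2 = 5: row 2 has {1,3,4,8}; col 4 has {2,3,4,6,7,8,9}; box has {1,2,3,4,6,7,8} → only 5 remains.
F2 = 9: row 2 has {1,3,4,5,8}; col 6 has {1,3,4,5,6}; box has {1,2,3,4,5,6,7,8} → only 9 remains.
A4 = 5: row 4 has {2}; col 1 has {1,2,3,4,6,8,9}; box has {1,2,4,7,8} → only 5 remains.
D4 = 1: row 4 has {2,5}; col 4 has {2,3,4,5,6,7,8,9}; box has {2,3,5,6,8,9} → only 1 remains.
E4 = 4: row 4 has {1,2,5}; col 5 has {1,2,3,5,7,8,9}; box has {1,2,3,5,6,8,9} → only 4 remains.
F4 = 7: row 4 has {1,2,4,5}; col 6 has {1,3,4,5,6,9}; box has {1,2,3,4,5,6,8,9} → only 7 remains.
H5 = 9: row 5 has {1,2,3,4,5,7,8}; col 8 has {2,3,4,6,7,8}; box has {1,2,3,4,5,7} → only 9 remains.
E7 = 6: row 7 has {1,3,4,8}; col 5 has {1,2,3,4,5,7,8,9}; box has {1,3,4,5,7,9} → only 6 remains.
F7 = 2: row 7 has {1,3,4,6,8}; col 6 has {1,3,4,5,6,7,9}; box has {1,3,4,5,6,7,9} → only 2 remains.
J7 = 9: row 7 has {1,2,3,4,6,8}; col 9 has {1,3,4,5,7}; box has {1,3,6,7,8} → only 9 remains.
F8 = 8: row 8 has {1,3,4,6,7}; col 6 has {1,2,3,4,5,6,7,9}; box has {1,2,3,4,5,6,7,9} → only 8 remains.
G8 = 2: row 8 has {1,3,4,6,7,8}; col 7 has {1,3,5,7,8}; box has {1,3,6,7,8,9} → only 2 remains.
H8 = 5: row 8 has {1,2,3,4,6,7,8}; col 8 has {2,3,4,6,7,8,9}; box has {1,2,3,6,7,8,9} → only 5 remains.
B9 = 8: row 9 has {1,3,5,6,7,9}; col 2 has {1,2,3,4,7}; box has {1,3,4,6} → only 8 remains.
C9 = 2: row 9 has {1,3,5,6,7,8,9}; col 3 has {1,4,8}; box has {1,3,4,6,8} → only 2 remains.
G9 = 4: row 9 has {1,2,3,5,6,7,8,9}; col 7 has {1,2,3,5,7,8}; box has {1,2,3,5,6,7,8,9} → only 4 remains.
H1 = 1: row 1 has {2,3,4,7,8}; col 8 has {2,3,4,5,6,7,8,9}; box has {3,4,5,7,8} → only 1 remains.
J1 = 6: row 1 has {1,2,3,4,7,8}; col 9 has {1,3,4,5,7,9}; box has {1,3,4,5,7,8} → only 6 remains.
A2 = 7: row 2 has {1,3,4,5,8,9}; col 1 has {1,2,3,4,5,6,8,9}; box has {1,2,3,4,8,9} → only 7 remains.
B2 = 6: row 2 has {1,3,4,5,7,8,9}; col 2 has {1,2,3,4,7,8}; box has {1,2,3,4,7,8,9} → only 6 remains.
J2 = 2: row 2 has {1,3,4,5,6,7,8,9}; col 9 has {1,3,4,5,6,7,9}; box has {1,3,4,5,6,7,8} → only 2 remains.
B4 = 9: row 4 has {1,2,4,5,7}; col 2 has {1,2,3,4,6,7,8}; box has {1,2,4,5,7,8} → only 9 remains.
G4 = 6: row 4 has {1,2,4,5,7,9}; col 7 has {1,2,3,4,5,7,8}; box has {1,2,3,4,5,7,9} → only 6 remains.

6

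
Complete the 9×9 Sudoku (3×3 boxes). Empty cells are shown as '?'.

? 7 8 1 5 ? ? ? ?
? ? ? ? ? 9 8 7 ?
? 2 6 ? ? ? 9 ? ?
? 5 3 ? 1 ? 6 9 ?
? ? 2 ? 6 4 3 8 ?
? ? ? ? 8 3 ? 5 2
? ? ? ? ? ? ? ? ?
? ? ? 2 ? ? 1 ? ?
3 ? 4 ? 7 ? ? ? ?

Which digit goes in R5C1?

7

R4C4 = 7: row 4 has {1,3,5,6,9}; col 4 has {1,2}; box has {1,3,4,6,8} → only 7 remains.
R4C6 = 2: row 4 has {1,3,5,6,7,9}; col 6 has {3,4,9}; box has {1,3,4,6,7,8} → only 2 remains.
R4C9 = 4: row 4 has {1,2,3,5,6,7,9}; col 9 has {2}; box has {2,3,5,6,8,9} → only 4 remains.
R6C4 = 9: row 6 has {2,3,5,8}; col 4 has {1,2,7}; box has {1,2,3,4,6,7,8} → only 9 remains.
R6C7 = 7: row 6 has {2,3,5,8,9}; col 7 has {1,3,6,8,9}; box has {2,3,4,5,6,8,9} → only 7 remains.
R1C6 = 6: row 1 has {1,5,7,8}; col 6 has {2,3,4,9}; box has {1,5,9} → only 6 remains.
R1C9 = 3: row 1 has {1,5,6,7,8}; col 9 has {2,4}; box has {7,8,9} → only 3 remains.
R4C1 = 8: row 4 has {1,2,3,4,5,6,7,9}; col 1 has {3}; box has {2,3,5} → only 8 remains.
R5C4 = 5: row 5 has {2,3,4,6,8}; col 4 has {1,2,7,9}; box has {1,2,3,4,6,7,8,9} → only 5 remains.
R5C9 = 1: row 5 has {2,3,4,5,6,8}; col 9 has {2,3,4}; box has {2,3,4,5,6,7,8,9} → only 1 remains.
R6C3 = 1: row 6 has {2,3,5,7,8,9}; col 3 has {2,3,4,6,8}; box has {2,3,5,8} → only 1 remains.
R2C3 = 5: row 2 has {7,8,9}; col 3 has {1,2,3,4,6,8}; box has {2,6,7,8} → only 5 remains.
R2C9 = 6: row 2 has {5,7,8,9}; col 9 has {1,2,3,4}; box has {3,7,8,9} → only 6 remains.
R3C9 = 5: row 3 has {2,6,9}; col 9 has {1,2,3,4,6}; box has {3,6,7,8,9} → only 5 remains.
R5C2 = 9: row 5 has {1,2,3,4,5,6,8}; col 2 has {2,5,7}; box has {1,2,3,5,8} → only 9 remains.
R5C1 = 7: row 5 has {1,2,3,4,5,6,8,9}; col 1 has {3,8}; box has {1,2,3,5,8,9} → only 7 remains.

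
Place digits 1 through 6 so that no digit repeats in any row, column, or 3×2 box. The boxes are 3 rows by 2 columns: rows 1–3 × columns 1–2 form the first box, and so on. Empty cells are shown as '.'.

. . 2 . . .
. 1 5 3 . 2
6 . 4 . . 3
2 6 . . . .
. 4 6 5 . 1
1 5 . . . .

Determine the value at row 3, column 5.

row 1, column 2 = 3 (sole candidate).
row 2, column 1 = 4 (sole candidate).
row 2, column 5 = 6 (sole candidate).
row 3, column 2 = 2 (sole candidate).
row 3, column 4 = 1 (sole candidate).
row 3, column 5 = 5: row 3 has {1,2,3,4,6}; col 5 has {6}; box has {2,3,6} → only 5 remains.

5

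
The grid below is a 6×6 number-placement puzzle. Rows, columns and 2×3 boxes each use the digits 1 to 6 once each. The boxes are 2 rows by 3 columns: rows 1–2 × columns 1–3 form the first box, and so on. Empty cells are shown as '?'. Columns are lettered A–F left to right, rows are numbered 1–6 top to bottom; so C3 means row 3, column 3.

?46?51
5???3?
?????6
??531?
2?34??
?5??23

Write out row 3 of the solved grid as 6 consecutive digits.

132546

A1 = 3: row 1 has {1,4,5,6}; col 1 has {2,5}; box has {4,5,6} → only 3 remains.
D1 = 2: row 1 has {1,3,4,5,6}; col 4 has {3,4}; box has {1,3,5} → only 2 remains.
D2 = 6: row 2 has {3,5}; col 4 has {2,3,4}; box has {1,2,3,5} → only 6 remains.
F2 = 4: row 2 has {3,5,6}; col 6 has {1,3,6}; box has {1,2,3,5,6} → only 4 remains.
D3 = 5: row 3 has {6}; col 4 has {2,3,4,6}; box has {1,3,6} → only 5 remains.
E3 = 4: row 3 has {5,6}; col 5 has {1,2,3,5}; box has {1,3,5,6} → only 4 remains.
F4 = 2: row 4 has {1,3,5}; col 6 has {1,3,4,6}; box has {1,3,4,5,6} → only 2 remains.
E5 = 6: row 5 has {2,3,4}; col 5 has {1,2,3,4,5}; box has {2,3,4} → only 6 remains.
F5 = 5: row 5 has {2,3,4,6}; col 6 has {1,2,3,4,6}; box has {2,3,4,6} → only 5 remains.
D6 = 1: row 6 has {2,3,5}; col 4 has {2,3,4,5,6}; box has {2,3,4,5,6} → only 1 remains.
A3 = 1: row 3 has {4,5,6}; col 1 has {2,3,5}; box has {5} → only 1 remains.
C3 = 2: row 3 has {1,4,5,6}; col 3 has {3,5,6}; box has {1,5} → only 2 remains.
B4 = 6: row 4 has {1,2,3,5}; col 2 has {4,5}; box has {1,2,5} → only 6 remains.
B5 = 1: row 5 has {2,3,4,5,6}; col 2 has {4,5,6}; box has {2,3,5} → only 1 remains.
C6 = 4: row 6 has {1,2,3,5}; col 3 has {2,3,5,6}; box has {1,2,3,5} → only 4 remains.
B2 = 2: row 2 has {3,4,5,6}; col 2 has {1,4,5,6}; box has {3,4,5,6} → only 2 remains.
C2 = 1: row 2 has {2,3,4,5,6}; col 3 has {2,3,4,5,6}; box has {2,3,4,5,6} → only 1 remains.
B3 = 3: row 3 has {1,2,4,5,6}; col 2 has {1,2,4,5,6}; box has {1,2,5,6} → only 3 remains.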